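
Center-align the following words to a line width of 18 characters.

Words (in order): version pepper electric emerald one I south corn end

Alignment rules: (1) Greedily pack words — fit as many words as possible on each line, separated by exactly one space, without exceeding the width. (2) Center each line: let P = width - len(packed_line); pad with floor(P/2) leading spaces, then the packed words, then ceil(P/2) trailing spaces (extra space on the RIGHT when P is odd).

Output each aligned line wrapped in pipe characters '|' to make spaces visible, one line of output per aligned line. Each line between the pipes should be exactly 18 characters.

Answer: |  version pepper  |
| electric emerald |
| one I south corn |
|       end        |

Derivation:
Line 1: ['version', 'pepper'] (min_width=14, slack=4)
Line 2: ['electric', 'emerald'] (min_width=16, slack=2)
Line 3: ['one', 'I', 'south', 'corn'] (min_width=16, slack=2)
Line 4: ['end'] (min_width=3, slack=15)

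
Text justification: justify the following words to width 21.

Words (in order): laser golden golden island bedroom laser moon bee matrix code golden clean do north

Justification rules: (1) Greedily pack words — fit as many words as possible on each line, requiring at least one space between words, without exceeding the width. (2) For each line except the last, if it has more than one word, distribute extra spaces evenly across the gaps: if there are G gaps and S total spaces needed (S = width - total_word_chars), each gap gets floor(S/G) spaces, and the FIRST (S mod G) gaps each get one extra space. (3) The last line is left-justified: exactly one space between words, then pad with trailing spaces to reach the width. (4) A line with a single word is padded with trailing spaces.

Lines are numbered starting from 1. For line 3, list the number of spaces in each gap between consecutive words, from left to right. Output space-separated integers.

Line 1: ['laser', 'golden', 'golden'] (min_width=19, slack=2)
Line 2: ['island', 'bedroom', 'laser'] (min_width=20, slack=1)
Line 3: ['moon', 'bee', 'matrix', 'code'] (min_width=20, slack=1)
Line 4: ['golden', 'clean', 'do', 'north'] (min_width=21, slack=0)

Answer: 2 1 1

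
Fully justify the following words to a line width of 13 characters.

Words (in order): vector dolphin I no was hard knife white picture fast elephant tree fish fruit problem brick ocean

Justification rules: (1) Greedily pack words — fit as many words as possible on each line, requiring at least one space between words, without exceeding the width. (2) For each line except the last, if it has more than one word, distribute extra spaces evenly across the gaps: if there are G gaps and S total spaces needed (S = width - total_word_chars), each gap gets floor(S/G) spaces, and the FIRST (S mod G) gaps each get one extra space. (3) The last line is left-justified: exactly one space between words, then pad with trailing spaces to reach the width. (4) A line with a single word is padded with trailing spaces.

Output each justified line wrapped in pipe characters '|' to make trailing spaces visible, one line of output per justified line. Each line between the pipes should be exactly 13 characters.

Line 1: ['vector'] (min_width=6, slack=7)
Line 2: ['dolphin', 'I', 'no'] (min_width=12, slack=1)
Line 3: ['was', 'hard'] (min_width=8, slack=5)
Line 4: ['knife', 'white'] (min_width=11, slack=2)
Line 5: ['picture', 'fast'] (min_width=12, slack=1)
Line 6: ['elephant', 'tree'] (min_width=13, slack=0)
Line 7: ['fish', 'fruit'] (min_width=10, slack=3)
Line 8: ['problem', 'brick'] (min_width=13, slack=0)
Line 9: ['ocean'] (min_width=5, slack=8)

Answer: |vector       |
|dolphin  I no|
|was      hard|
|knife   white|
|picture  fast|
|elephant tree|
|fish    fruit|
|problem brick|
|ocean        |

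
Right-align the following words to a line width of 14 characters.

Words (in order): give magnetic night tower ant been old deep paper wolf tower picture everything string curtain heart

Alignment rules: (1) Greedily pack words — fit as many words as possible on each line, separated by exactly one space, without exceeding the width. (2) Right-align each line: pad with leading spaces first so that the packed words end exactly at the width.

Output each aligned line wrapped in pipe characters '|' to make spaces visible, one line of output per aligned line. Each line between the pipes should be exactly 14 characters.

Line 1: ['give', 'magnetic'] (min_width=13, slack=1)
Line 2: ['night', 'tower'] (min_width=11, slack=3)
Line 3: ['ant', 'been', 'old'] (min_width=12, slack=2)
Line 4: ['deep', 'paper'] (min_width=10, slack=4)
Line 5: ['wolf', 'tower'] (min_width=10, slack=4)
Line 6: ['picture'] (min_width=7, slack=7)
Line 7: ['everything'] (min_width=10, slack=4)
Line 8: ['string', 'curtain'] (min_width=14, slack=0)
Line 9: ['heart'] (min_width=5, slack=9)

Answer: | give magnetic|
|   night tower|
|  ant been old|
|    deep paper|
|    wolf tower|
|       picture|
|    everything|
|string curtain|
|         heart|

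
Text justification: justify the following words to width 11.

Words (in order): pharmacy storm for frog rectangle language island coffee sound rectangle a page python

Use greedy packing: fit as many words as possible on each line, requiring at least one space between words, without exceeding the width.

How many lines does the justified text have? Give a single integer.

Answer: 10

Derivation:
Line 1: ['pharmacy'] (min_width=8, slack=3)
Line 2: ['storm', 'for'] (min_width=9, slack=2)
Line 3: ['frog'] (min_width=4, slack=7)
Line 4: ['rectangle'] (min_width=9, slack=2)
Line 5: ['language'] (min_width=8, slack=3)
Line 6: ['island'] (min_width=6, slack=5)
Line 7: ['coffee'] (min_width=6, slack=5)
Line 8: ['sound'] (min_width=5, slack=6)
Line 9: ['rectangle', 'a'] (min_width=11, slack=0)
Line 10: ['page', 'python'] (min_width=11, slack=0)
Total lines: 10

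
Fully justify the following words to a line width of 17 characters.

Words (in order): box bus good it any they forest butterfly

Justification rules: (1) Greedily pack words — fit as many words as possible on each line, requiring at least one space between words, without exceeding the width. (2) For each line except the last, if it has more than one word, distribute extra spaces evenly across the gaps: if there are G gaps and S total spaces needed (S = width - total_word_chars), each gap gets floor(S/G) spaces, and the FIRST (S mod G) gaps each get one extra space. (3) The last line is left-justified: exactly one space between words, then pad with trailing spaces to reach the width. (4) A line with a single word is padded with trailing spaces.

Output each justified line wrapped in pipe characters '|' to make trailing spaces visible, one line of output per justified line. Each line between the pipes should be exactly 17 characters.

Line 1: ['box', 'bus', 'good', 'it'] (min_width=15, slack=2)
Line 2: ['any', 'they', 'forest'] (min_width=15, slack=2)
Line 3: ['butterfly'] (min_width=9, slack=8)

Answer: |box  bus  good it|
|any  they  forest|
|butterfly        |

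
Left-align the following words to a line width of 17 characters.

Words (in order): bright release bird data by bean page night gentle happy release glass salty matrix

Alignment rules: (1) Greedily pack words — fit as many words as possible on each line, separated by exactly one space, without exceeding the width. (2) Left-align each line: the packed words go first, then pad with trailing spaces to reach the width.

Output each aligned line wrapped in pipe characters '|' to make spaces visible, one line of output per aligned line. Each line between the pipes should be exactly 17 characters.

Line 1: ['bright', 'release'] (min_width=14, slack=3)
Line 2: ['bird', 'data', 'by', 'bean'] (min_width=17, slack=0)
Line 3: ['page', 'night', 'gentle'] (min_width=17, slack=0)
Line 4: ['happy', 'release'] (min_width=13, slack=4)
Line 5: ['glass', 'salty'] (min_width=11, slack=6)
Line 6: ['matrix'] (min_width=6, slack=11)

Answer: |bright release   |
|bird data by bean|
|page night gentle|
|happy release    |
|glass salty      |
|matrix           |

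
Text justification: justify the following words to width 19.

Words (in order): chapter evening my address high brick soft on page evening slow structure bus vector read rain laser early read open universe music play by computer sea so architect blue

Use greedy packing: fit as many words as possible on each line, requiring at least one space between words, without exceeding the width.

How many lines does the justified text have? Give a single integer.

Answer: 11

Derivation:
Line 1: ['chapter', 'evening', 'my'] (min_width=18, slack=1)
Line 2: ['address', 'high', 'brick'] (min_width=18, slack=1)
Line 3: ['soft', 'on', 'page'] (min_width=12, slack=7)
Line 4: ['evening', 'slow'] (min_width=12, slack=7)
Line 5: ['structure', 'bus'] (min_width=13, slack=6)
Line 6: ['vector', 'read', 'rain'] (min_width=16, slack=3)
Line 7: ['laser', 'early', 'read'] (min_width=16, slack=3)
Line 8: ['open', 'universe', 'music'] (min_width=19, slack=0)
Line 9: ['play', 'by', 'computer'] (min_width=16, slack=3)
Line 10: ['sea', 'so', 'architect'] (min_width=16, slack=3)
Line 11: ['blue'] (min_width=4, slack=15)
Total lines: 11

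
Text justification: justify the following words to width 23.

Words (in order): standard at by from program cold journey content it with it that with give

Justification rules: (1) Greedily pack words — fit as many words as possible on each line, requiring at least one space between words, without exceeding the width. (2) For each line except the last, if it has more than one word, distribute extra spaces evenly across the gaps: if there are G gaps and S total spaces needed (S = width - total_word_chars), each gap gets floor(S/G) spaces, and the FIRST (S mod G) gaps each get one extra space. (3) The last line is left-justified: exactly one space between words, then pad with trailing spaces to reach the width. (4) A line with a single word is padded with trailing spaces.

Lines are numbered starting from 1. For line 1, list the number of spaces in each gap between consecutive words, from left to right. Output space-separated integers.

Answer: 3 2 2

Derivation:
Line 1: ['standard', 'at', 'by', 'from'] (min_width=19, slack=4)
Line 2: ['program', 'cold', 'journey'] (min_width=20, slack=3)
Line 3: ['content', 'it', 'with', 'it', 'that'] (min_width=23, slack=0)
Line 4: ['with', 'give'] (min_width=9, slack=14)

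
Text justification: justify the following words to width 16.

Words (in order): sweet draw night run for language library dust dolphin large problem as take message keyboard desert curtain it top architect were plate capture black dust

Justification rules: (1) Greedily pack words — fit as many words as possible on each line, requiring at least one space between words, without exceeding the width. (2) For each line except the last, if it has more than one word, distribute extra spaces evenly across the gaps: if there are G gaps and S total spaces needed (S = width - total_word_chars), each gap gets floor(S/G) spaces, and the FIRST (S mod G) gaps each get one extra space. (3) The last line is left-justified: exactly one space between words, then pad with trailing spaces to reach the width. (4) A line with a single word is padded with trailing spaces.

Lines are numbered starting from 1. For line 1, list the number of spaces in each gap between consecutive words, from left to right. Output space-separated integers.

Answer: 1 1

Derivation:
Line 1: ['sweet', 'draw', 'night'] (min_width=16, slack=0)
Line 2: ['run', 'for', 'language'] (min_width=16, slack=0)
Line 3: ['library', 'dust'] (min_width=12, slack=4)
Line 4: ['dolphin', 'large'] (min_width=13, slack=3)
Line 5: ['problem', 'as', 'take'] (min_width=15, slack=1)
Line 6: ['message', 'keyboard'] (min_width=16, slack=0)
Line 7: ['desert', 'curtain'] (min_width=14, slack=2)
Line 8: ['it', 'top', 'architect'] (min_width=16, slack=0)
Line 9: ['were', 'plate'] (min_width=10, slack=6)
Line 10: ['capture', 'black'] (min_width=13, slack=3)
Line 11: ['dust'] (min_width=4, slack=12)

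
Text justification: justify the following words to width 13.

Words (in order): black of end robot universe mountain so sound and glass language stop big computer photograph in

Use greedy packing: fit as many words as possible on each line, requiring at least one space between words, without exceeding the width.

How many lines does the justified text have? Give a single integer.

Answer: 9

Derivation:
Line 1: ['black', 'of', 'end'] (min_width=12, slack=1)
Line 2: ['robot'] (min_width=5, slack=8)
Line 3: ['universe'] (min_width=8, slack=5)
Line 4: ['mountain', 'so'] (min_width=11, slack=2)
Line 5: ['sound', 'and'] (min_width=9, slack=4)
Line 6: ['glass'] (min_width=5, slack=8)
Line 7: ['language', 'stop'] (min_width=13, slack=0)
Line 8: ['big', 'computer'] (min_width=12, slack=1)
Line 9: ['photograph', 'in'] (min_width=13, slack=0)
Total lines: 9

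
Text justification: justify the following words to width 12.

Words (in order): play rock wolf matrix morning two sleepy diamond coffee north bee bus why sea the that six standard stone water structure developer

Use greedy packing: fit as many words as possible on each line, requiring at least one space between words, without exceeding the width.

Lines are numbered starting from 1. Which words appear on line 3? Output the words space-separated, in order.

Answer: morning two

Derivation:
Line 1: ['play', 'rock'] (min_width=9, slack=3)
Line 2: ['wolf', 'matrix'] (min_width=11, slack=1)
Line 3: ['morning', 'two'] (min_width=11, slack=1)
Line 4: ['sleepy'] (min_width=6, slack=6)
Line 5: ['diamond'] (min_width=7, slack=5)
Line 6: ['coffee', 'north'] (min_width=12, slack=0)
Line 7: ['bee', 'bus', 'why'] (min_width=11, slack=1)
Line 8: ['sea', 'the', 'that'] (min_width=12, slack=0)
Line 9: ['six', 'standard'] (min_width=12, slack=0)
Line 10: ['stone', 'water'] (min_width=11, slack=1)
Line 11: ['structure'] (min_width=9, slack=3)
Line 12: ['developer'] (min_width=9, slack=3)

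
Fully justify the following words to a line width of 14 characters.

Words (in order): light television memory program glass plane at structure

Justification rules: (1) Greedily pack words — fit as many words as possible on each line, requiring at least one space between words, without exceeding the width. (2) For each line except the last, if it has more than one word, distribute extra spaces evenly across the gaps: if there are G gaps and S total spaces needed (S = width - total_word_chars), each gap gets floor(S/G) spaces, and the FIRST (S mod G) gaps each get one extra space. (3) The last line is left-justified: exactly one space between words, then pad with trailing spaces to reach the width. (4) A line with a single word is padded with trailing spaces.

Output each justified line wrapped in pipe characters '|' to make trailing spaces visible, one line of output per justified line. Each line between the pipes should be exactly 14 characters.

Line 1: ['light'] (min_width=5, slack=9)
Line 2: ['television'] (min_width=10, slack=4)
Line 3: ['memory', 'program'] (min_width=14, slack=0)
Line 4: ['glass', 'plane', 'at'] (min_width=14, slack=0)
Line 5: ['structure'] (min_width=9, slack=5)

Answer: |light         |
|television    |
|memory program|
|glass plane at|
|structure     |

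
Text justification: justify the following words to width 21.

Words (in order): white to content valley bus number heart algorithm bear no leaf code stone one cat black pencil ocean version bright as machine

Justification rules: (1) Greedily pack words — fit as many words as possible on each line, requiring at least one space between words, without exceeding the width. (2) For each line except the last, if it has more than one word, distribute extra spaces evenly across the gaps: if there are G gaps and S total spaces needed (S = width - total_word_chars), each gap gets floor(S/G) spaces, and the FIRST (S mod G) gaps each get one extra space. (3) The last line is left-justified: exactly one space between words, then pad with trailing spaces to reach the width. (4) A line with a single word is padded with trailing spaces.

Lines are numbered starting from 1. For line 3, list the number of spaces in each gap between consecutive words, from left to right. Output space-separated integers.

Answer: 2 1

Derivation:
Line 1: ['white', 'to', 'content'] (min_width=16, slack=5)
Line 2: ['valley', 'bus', 'number'] (min_width=17, slack=4)
Line 3: ['heart', 'algorithm', 'bear'] (min_width=20, slack=1)
Line 4: ['no', 'leaf', 'code', 'stone'] (min_width=18, slack=3)
Line 5: ['one', 'cat', 'black', 'pencil'] (min_width=20, slack=1)
Line 6: ['ocean', 'version', 'bright'] (min_width=20, slack=1)
Line 7: ['as', 'machine'] (min_width=10, slack=11)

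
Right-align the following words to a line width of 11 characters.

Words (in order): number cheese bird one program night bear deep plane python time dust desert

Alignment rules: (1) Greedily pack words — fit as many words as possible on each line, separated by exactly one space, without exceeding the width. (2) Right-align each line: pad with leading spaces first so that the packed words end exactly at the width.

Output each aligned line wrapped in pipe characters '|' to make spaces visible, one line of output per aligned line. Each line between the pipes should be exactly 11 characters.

Line 1: ['number'] (min_width=6, slack=5)
Line 2: ['cheese', 'bird'] (min_width=11, slack=0)
Line 3: ['one', 'program'] (min_width=11, slack=0)
Line 4: ['night', 'bear'] (min_width=10, slack=1)
Line 5: ['deep', 'plane'] (min_width=10, slack=1)
Line 6: ['python', 'time'] (min_width=11, slack=0)
Line 7: ['dust', 'desert'] (min_width=11, slack=0)

Answer: |     number|
|cheese bird|
|one program|
| night bear|
| deep plane|
|python time|
|dust desert|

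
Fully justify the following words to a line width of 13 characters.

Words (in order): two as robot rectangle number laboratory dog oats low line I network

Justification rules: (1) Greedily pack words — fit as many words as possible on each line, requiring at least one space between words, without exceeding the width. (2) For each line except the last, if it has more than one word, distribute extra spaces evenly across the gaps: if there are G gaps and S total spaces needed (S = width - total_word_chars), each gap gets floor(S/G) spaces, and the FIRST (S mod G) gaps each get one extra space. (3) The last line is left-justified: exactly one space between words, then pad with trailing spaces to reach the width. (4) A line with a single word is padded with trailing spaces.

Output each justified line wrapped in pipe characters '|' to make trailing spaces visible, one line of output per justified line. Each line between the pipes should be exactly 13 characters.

Answer: |two  as robot|
|rectangle    |
|number       |
|laboratory   |
|dog  oats low|
|line        I|
|network      |

Derivation:
Line 1: ['two', 'as', 'robot'] (min_width=12, slack=1)
Line 2: ['rectangle'] (min_width=9, slack=4)
Line 3: ['number'] (min_width=6, slack=7)
Line 4: ['laboratory'] (min_width=10, slack=3)
Line 5: ['dog', 'oats', 'low'] (min_width=12, slack=1)
Line 6: ['line', 'I'] (min_width=6, slack=7)
Line 7: ['network'] (min_width=7, slack=6)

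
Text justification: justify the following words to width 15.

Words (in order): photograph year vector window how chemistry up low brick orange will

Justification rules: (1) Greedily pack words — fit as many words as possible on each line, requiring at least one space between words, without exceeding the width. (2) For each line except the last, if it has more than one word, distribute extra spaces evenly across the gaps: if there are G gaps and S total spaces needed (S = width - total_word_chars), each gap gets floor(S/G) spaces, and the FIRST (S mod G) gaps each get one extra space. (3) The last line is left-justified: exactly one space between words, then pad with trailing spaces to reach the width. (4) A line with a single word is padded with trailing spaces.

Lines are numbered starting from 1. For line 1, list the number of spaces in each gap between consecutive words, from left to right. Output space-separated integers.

Answer: 1

Derivation:
Line 1: ['photograph', 'year'] (min_width=15, slack=0)
Line 2: ['vector', 'window'] (min_width=13, slack=2)
Line 3: ['how', 'chemistry'] (min_width=13, slack=2)
Line 4: ['up', 'low', 'brick'] (min_width=12, slack=3)
Line 5: ['orange', 'will'] (min_width=11, slack=4)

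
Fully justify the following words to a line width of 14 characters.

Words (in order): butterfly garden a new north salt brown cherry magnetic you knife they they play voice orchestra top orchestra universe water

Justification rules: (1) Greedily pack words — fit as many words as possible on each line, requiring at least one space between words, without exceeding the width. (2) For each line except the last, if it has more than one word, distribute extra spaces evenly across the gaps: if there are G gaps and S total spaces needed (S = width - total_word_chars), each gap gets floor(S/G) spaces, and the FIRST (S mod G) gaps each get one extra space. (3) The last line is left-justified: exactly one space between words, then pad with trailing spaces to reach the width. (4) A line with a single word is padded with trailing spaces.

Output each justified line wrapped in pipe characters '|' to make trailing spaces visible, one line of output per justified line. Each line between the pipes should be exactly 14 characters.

Line 1: ['butterfly'] (min_width=9, slack=5)
Line 2: ['garden', 'a', 'new'] (min_width=12, slack=2)
Line 3: ['north', 'salt'] (min_width=10, slack=4)
Line 4: ['brown', 'cherry'] (min_width=12, slack=2)
Line 5: ['magnetic', 'you'] (min_width=12, slack=2)
Line 6: ['knife', 'they'] (min_width=10, slack=4)
Line 7: ['they', 'play'] (min_width=9, slack=5)
Line 8: ['voice'] (min_width=5, slack=9)
Line 9: ['orchestra', 'top'] (min_width=13, slack=1)
Line 10: ['orchestra'] (min_width=9, slack=5)
Line 11: ['universe', 'water'] (min_width=14, slack=0)

Answer: |butterfly     |
|garden  a  new|
|north     salt|
|brown   cherry|
|magnetic   you|
|knife     they|
|they      play|
|voice         |
|orchestra  top|
|orchestra     |
|universe water|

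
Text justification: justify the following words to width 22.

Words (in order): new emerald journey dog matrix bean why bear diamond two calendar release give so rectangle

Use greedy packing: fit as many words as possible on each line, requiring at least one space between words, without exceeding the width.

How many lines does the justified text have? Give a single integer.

Answer: 5

Derivation:
Line 1: ['new', 'emerald', 'journey'] (min_width=19, slack=3)
Line 2: ['dog', 'matrix', 'bean', 'why'] (min_width=19, slack=3)
Line 3: ['bear', 'diamond', 'two'] (min_width=16, slack=6)
Line 4: ['calendar', 'release', 'give'] (min_width=21, slack=1)
Line 5: ['so', 'rectangle'] (min_width=12, slack=10)
Total lines: 5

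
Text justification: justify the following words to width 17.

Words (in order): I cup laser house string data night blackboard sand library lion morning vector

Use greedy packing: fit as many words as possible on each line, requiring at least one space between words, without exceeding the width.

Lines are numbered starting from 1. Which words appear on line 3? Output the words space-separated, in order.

Answer: blackboard sand

Derivation:
Line 1: ['I', 'cup', 'laser', 'house'] (min_width=17, slack=0)
Line 2: ['string', 'data', 'night'] (min_width=17, slack=0)
Line 3: ['blackboard', 'sand'] (min_width=15, slack=2)
Line 4: ['library', 'lion'] (min_width=12, slack=5)
Line 5: ['morning', 'vector'] (min_width=14, slack=3)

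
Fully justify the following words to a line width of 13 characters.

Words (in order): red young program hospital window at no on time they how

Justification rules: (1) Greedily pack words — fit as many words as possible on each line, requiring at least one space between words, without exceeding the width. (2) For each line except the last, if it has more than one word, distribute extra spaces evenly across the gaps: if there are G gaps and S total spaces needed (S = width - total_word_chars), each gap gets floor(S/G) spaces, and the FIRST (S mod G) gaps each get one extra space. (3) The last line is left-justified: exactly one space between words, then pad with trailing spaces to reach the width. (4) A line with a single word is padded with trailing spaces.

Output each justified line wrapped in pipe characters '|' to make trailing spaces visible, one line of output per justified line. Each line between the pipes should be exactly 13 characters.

Answer: |red     young|
|program      |
|hospital     |
|window  at no|
|on  time they|
|how          |

Derivation:
Line 1: ['red', 'young'] (min_width=9, slack=4)
Line 2: ['program'] (min_width=7, slack=6)
Line 3: ['hospital'] (min_width=8, slack=5)
Line 4: ['window', 'at', 'no'] (min_width=12, slack=1)
Line 5: ['on', 'time', 'they'] (min_width=12, slack=1)
Line 6: ['how'] (min_width=3, slack=10)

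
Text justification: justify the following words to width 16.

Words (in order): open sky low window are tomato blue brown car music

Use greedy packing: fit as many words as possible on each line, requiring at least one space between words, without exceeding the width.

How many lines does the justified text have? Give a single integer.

Line 1: ['open', 'sky', 'low'] (min_width=12, slack=4)
Line 2: ['window', 'are'] (min_width=10, slack=6)
Line 3: ['tomato', 'blue'] (min_width=11, slack=5)
Line 4: ['brown', 'car', 'music'] (min_width=15, slack=1)
Total lines: 4

Answer: 4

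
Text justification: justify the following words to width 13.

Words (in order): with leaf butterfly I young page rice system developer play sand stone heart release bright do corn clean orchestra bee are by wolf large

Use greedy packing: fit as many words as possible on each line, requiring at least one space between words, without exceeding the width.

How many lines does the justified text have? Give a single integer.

Answer: 13

Derivation:
Line 1: ['with', 'leaf'] (min_width=9, slack=4)
Line 2: ['butterfly', 'I'] (min_width=11, slack=2)
Line 3: ['young', 'page'] (min_width=10, slack=3)
Line 4: ['rice', 'system'] (min_width=11, slack=2)
Line 5: ['developer'] (min_width=9, slack=4)
Line 6: ['play', 'sand'] (min_width=9, slack=4)
Line 7: ['stone', 'heart'] (min_width=11, slack=2)
Line 8: ['release'] (min_width=7, slack=6)
Line 9: ['bright', 'do'] (min_width=9, slack=4)
Line 10: ['corn', 'clean'] (min_width=10, slack=3)
Line 11: ['orchestra', 'bee'] (min_width=13, slack=0)
Line 12: ['are', 'by', 'wolf'] (min_width=11, slack=2)
Line 13: ['large'] (min_width=5, slack=8)
Total lines: 13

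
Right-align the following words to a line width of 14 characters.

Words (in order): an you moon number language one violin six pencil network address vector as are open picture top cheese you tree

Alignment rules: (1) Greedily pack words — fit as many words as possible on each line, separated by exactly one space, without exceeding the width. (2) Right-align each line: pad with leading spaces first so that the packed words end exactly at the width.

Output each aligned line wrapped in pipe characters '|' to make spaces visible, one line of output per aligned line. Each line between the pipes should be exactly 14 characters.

Answer: |   an you moon|
|        number|
|  language one|
|    violin six|
|pencil network|
|address vector|
|   as are open|
|   picture top|
|    cheese you|
|          tree|

Derivation:
Line 1: ['an', 'you', 'moon'] (min_width=11, slack=3)
Line 2: ['number'] (min_width=6, slack=8)
Line 3: ['language', 'one'] (min_width=12, slack=2)
Line 4: ['violin', 'six'] (min_width=10, slack=4)
Line 5: ['pencil', 'network'] (min_width=14, slack=0)
Line 6: ['address', 'vector'] (min_width=14, slack=0)
Line 7: ['as', 'are', 'open'] (min_width=11, slack=3)
Line 8: ['picture', 'top'] (min_width=11, slack=3)
Line 9: ['cheese', 'you'] (min_width=10, slack=4)
Line 10: ['tree'] (min_width=4, slack=10)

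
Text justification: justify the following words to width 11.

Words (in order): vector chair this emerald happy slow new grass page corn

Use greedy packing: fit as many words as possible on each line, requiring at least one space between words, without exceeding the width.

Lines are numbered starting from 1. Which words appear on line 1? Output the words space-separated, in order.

Answer: vector

Derivation:
Line 1: ['vector'] (min_width=6, slack=5)
Line 2: ['chair', 'this'] (min_width=10, slack=1)
Line 3: ['emerald'] (min_width=7, slack=4)
Line 4: ['happy', 'slow'] (min_width=10, slack=1)
Line 5: ['new', 'grass'] (min_width=9, slack=2)
Line 6: ['page', 'corn'] (min_width=9, slack=2)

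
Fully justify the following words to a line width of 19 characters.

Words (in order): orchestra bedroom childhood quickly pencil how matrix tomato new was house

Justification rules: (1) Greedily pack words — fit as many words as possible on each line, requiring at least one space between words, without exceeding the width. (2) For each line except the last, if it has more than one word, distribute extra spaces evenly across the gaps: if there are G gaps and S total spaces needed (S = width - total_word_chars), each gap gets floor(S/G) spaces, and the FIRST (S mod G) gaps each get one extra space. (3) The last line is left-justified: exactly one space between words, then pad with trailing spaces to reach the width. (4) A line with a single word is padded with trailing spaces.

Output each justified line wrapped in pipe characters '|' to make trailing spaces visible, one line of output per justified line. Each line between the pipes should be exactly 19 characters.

Answer: |orchestra   bedroom|
|childhood   quickly|
|pencil  how  matrix|
|tomato    new   was|
|house              |

Derivation:
Line 1: ['orchestra', 'bedroom'] (min_width=17, slack=2)
Line 2: ['childhood', 'quickly'] (min_width=17, slack=2)
Line 3: ['pencil', 'how', 'matrix'] (min_width=17, slack=2)
Line 4: ['tomato', 'new', 'was'] (min_width=14, slack=5)
Line 5: ['house'] (min_width=5, slack=14)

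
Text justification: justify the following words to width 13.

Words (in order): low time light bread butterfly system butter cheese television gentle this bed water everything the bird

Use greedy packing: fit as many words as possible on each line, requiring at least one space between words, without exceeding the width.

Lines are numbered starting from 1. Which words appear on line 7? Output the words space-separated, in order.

Answer: gentle this

Derivation:
Line 1: ['low', 'time'] (min_width=8, slack=5)
Line 2: ['light', 'bread'] (min_width=11, slack=2)
Line 3: ['butterfly'] (min_width=9, slack=4)
Line 4: ['system', 'butter'] (min_width=13, slack=0)
Line 5: ['cheese'] (min_width=6, slack=7)
Line 6: ['television'] (min_width=10, slack=3)
Line 7: ['gentle', 'this'] (min_width=11, slack=2)
Line 8: ['bed', 'water'] (min_width=9, slack=4)
Line 9: ['everything'] (min_width=10, slack=3)
Line 10: ['the', 'bird'] (min_width=8, slack=5)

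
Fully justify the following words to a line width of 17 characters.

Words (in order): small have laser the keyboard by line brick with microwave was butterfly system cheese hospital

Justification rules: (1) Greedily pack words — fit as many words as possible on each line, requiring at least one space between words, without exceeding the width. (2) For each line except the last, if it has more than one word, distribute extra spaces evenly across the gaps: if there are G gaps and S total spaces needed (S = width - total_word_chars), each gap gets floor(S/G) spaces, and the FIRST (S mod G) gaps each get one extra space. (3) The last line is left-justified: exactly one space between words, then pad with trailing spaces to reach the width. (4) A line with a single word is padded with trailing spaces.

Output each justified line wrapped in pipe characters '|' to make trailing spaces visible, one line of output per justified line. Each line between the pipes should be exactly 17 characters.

Line 1: ['small', 'have', 'laser'] (min_width=16, slack=1)
Line 2: ['the', 'keyboard', 'by'] (min_width=15, slack=2)
Line 3: ['line', 'brick', 'with'] (min_width=15, slack=2)
Line 4: ['microwave', 'was'] (min_width=13, slack=4)
Line 5: ['butterfly', 'system'] (min_width=16, slack=1)
Line 6: ['cheese', 'hospital'] (min_width=15, slack=2)

Answer: |small  have laser|
|the  keyboard  by|
|line  brick  with|
|microwave     was|
|butterfly  system|
|cheese hospital  |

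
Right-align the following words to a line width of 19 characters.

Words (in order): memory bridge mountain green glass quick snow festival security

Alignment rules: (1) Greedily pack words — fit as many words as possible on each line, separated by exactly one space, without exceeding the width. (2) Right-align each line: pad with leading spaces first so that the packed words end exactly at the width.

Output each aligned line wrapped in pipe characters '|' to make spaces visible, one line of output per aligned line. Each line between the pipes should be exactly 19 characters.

Line 1: ['memory', 'bridge'] (min_width=13, slack=6)
Line 2: ['mountain', 'green'] (min_width=14, slack=5)
Line 3: ['glass', 'quick', 'snow'] (min_width=16, slack=3)
Line 4: ['festival', 'security'] (min_width=17, slack=2)

Answer: |      memory bridge|
|     mountain green|
|   glass quick snow|
|  festival security|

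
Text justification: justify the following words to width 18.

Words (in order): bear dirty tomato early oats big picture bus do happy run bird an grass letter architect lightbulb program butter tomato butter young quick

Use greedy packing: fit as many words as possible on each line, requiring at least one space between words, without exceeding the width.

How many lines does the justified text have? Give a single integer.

Answer: 9

Derivation:
Line 1: ['bear', 'dirty', 'tomato'] (min_width=17, slack=1)
Line 2: ['early', 'oats', 'big'] (min_width=14, slack=4)
Line 3: ['picture', 'bus', 'do'] (min_width=14, slack=4)
Line 4: ['happy', 'run', 'bird', 'an'] (min_width=17, slack=1)
Line 5: ['grass', 'letter'] (min_width=12, slack=6)
Line 6: ['architect'] (min_width=9, slack=9)
Line 7: ['lightbulb', 'program'] (min_width=17, slack=1)
Line 8: ['butter', 'tomato'] (min_width=13, slack=5)
Line 9: ['butter', 'young', 'quick'] (min_width=18, slack=0)
Total lines: 9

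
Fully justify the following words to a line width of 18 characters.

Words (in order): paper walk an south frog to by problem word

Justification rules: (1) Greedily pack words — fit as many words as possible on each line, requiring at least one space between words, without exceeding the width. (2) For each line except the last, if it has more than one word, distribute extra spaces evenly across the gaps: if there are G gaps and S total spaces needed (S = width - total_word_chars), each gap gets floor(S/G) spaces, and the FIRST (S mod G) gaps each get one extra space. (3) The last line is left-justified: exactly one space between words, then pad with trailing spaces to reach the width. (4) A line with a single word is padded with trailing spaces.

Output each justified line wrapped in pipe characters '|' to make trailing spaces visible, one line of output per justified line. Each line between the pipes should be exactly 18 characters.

Answer: |paper    walk   an|
|south  frog  to by|
|problem word      |

Derivation:
Line 1: ['paper', 'walk', 'an'] (min_width=13, slack=5)
Line 2: ['south', 'frog', 'to', 'by'] (min_width=16, slack=2)
Line 3: ['problem', 'word'] (min_width=12, slack=6)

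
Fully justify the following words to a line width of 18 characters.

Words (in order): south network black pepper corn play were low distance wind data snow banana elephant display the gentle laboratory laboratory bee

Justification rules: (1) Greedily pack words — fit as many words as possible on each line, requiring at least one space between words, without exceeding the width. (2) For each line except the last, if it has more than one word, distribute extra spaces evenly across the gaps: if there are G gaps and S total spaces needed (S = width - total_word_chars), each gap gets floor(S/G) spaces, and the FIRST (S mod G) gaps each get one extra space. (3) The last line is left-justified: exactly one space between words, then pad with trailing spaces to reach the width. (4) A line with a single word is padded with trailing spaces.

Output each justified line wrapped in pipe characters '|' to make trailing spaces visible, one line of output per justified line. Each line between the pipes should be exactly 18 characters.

Answer: |south      network|
|black  pepper corn|
|play    were   low|
|distance wind data|
|snow        banana|
|elephant   display|
|the         gentle|
|laboratory        |
|laboratory bee    |

Derivation:
Line 1: ['south', 'network'] (min_width=13, slack=5)
Line 2: ['black', 'pepper', 'corn'] (min_width=17, slack=1)
Line 3: ['play', 'were', 'low'] (min_width=13, slack=5)
Line 4: ['distance', 'wind', 'data'] (min_width=18, slack=0)
Line 5: ['snow', 'banana'] (min_width=11, slack=7)
Line 6: ['elephant', 'display'] (min_width=16, slack=2)
Line 7: ['the', 'gentle'] (min_width=10, slack=8)
Line 8: ['laboratory'] (min_width=10, slack=8)
Line 9: ['laboratory', 'bee'] (min_width=14, slack=4)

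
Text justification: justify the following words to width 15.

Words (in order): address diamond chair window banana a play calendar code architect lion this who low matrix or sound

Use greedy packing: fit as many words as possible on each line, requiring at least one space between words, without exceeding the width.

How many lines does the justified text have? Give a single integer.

Line 1: ['address', 'diamond'] (min_width=15, slack=0)
Line 2: ['chair', 'window'] (min_width=12, slack=3)
Line 3: ['banana', 'a', 'play'] (min_width=13, slack=2)
Line 4: ['calendar', 'code'] (min_width=13, slack=2)
Line 5: ['architect', 'lion'] (min_width=14, slack=1)
Line 6: ['this', 'who', 'low'] (min_width=12, slack=3)
Line 7: ['matrix', 'or', 'sound'] (min_width=15, slack=0)
Total lines: 7

Answer: 7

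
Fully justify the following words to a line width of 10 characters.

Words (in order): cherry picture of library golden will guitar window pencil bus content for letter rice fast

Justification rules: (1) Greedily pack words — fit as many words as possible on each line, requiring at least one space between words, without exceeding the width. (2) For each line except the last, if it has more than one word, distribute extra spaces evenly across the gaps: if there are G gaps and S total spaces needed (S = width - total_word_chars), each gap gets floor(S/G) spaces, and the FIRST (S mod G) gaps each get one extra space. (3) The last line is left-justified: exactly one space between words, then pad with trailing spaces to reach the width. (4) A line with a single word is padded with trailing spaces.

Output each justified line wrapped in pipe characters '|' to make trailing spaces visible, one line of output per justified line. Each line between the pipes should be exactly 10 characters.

Line 1: ['cherry'] (min_width=6, slack=4)
Line 2: ['picture', 'of'] (min_width=10, slack=0)
Line 3: ['library'] (min_width=7, slack=3)
Line 4: ['golden'] (min_width=6, slack=4)
Line 5: ['will'] (min_width=4, slack=6)
Line 6: ['guitar'] (min_width=6, slack=4)
Line 7: ['window'] (min_width=6, slack=4)
Line 8: ['pencil', 'bus'] (min_width=10, slack=0)
Line 9: ['content'] (min_width=7, slack=3)
Line 10: ['for', 'letter'] (min_width=10, slack=0)
Line 11: ['rice', 'fast'] (min_width=9, slack=1)

Answer: |cherry    |
|picture of|
|library   |
|golden    |
|will      |
|guitar    |
|window    |
|pencil bus|
|content   |
|for letter|
|rice fast |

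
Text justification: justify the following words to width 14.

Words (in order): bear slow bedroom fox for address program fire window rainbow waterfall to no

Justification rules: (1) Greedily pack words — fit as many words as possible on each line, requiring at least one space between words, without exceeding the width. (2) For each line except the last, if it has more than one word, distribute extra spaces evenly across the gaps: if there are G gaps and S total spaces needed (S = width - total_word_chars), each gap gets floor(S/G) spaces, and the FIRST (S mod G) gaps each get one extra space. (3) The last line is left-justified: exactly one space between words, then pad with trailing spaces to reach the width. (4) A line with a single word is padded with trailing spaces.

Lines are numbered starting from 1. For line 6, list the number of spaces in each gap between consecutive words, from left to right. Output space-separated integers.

Answer: 3

Derivation:
Line 1: ['bear', 'slow'] (min_width=9, slack=5)
Line 2: ['bedroom', 'fox'] (min_width=11, slack=3)
Line 3: ['for', 'address'] (min_width=11, slack=3)
Line 4: ['program', 'fire'] (min_width=12, slack=2)
Line 5: ['window', 'rainbow'] (min_width=14, slack=0)
Line 6: ['waterfall', 'to'] (min_width=12, slack=2)
Line 7: ['no'] (min_width=2, slack=12)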